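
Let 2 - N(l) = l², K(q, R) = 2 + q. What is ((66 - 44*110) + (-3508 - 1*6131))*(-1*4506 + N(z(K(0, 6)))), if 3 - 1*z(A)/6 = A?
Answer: 65435020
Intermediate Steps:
z(A) = 18 - 6*A
N(l) = 2 - l²
((66 - 44*110) + (-3508 - 1*6131))*(-1*4506 + N(z(K(0, 6)))) = ((66 - 44*110) + (-3508 - 1*6131))*(-1*4506 + (2 - (18 - 6*(2 + 0))²)) = ((66 - 4840) + (-3508 - 6131))*(-4506 + (2 - (18 - 6*2)²)) = (-4774 - 9639)*(-4506 + (2 - (18 - 12)²)) = -14413*(-4506 + (2 - 1*6²)) = -14413*(-4506 + (2 - 1*36)) = -14413*(-4506 + (2 - 36)) = -14413*(-4506 - 34) = -14413*(-4540) = 65435020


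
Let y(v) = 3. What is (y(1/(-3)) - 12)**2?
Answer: 81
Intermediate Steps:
(y(1/(-3)) - 12)**2 = (3 - 12)**2 = (-9)**2 = 81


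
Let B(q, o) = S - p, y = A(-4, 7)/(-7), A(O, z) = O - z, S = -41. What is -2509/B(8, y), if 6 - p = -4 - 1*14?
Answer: 193/5 ≈ 38.600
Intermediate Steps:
p = 24 (p = 6 - (-4 - 1*14) = 6 - (-4 - 14) = 6 - 1*(-18) = 6 + 18 = 24)
y = 11/7 (y = (-4 - 1*7)/(-7) = (-4 - 7)*(-1/7) = -11*(-1/7) = 11/7 ≈ 1.5714)
B(q, o) = -65 (B(q, o) = -41 - 1*24 = -41 - 24 = -65)
-2509/B(8, y) = -2509/(-65) = -2509*(-1/65) = 193/5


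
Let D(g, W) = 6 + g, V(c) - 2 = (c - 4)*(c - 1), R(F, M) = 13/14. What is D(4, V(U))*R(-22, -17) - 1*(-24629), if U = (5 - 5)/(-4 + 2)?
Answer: 172468/7 ≈ 24638.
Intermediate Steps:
R(F, M) = 13/14 (R(F, M) = 13*(1/14) = 13/14)
U = 0 (U = 0/(-2) = 0*(-½) = 0)
V(c) = 2 + (-1 + c)*(-4 + c) (V(c) = 2 + (c - 4)*(c - 1) = 2 + (-4 + c)*(-1 + c) = 2 + (-1 + c)*(-4 + c))
D(4, V(U))*R(-22, -17) - 1*(-24629) = (6 + 4)*(13/14) - 1*(-24629) = 10*(13/14) + 24629 = 65/7 + 24629 = 172468/7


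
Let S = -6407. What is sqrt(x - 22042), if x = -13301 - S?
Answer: 2*I*sqrt(7234) ≈ 170.11*I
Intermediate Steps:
x = -6894 (x = -13301 - 1*(-6407) = -13301 + 6407 = -6894)
sqrt(x - 22042) = sqrt(-6894 - 22042) = sqrt(-28936) = 2*I*sqrt(7234)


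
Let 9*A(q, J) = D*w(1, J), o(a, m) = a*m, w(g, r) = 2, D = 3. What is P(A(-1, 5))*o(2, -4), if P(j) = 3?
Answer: -24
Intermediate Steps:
A(q, J) = 2/3 (A(q, J) = (3*2)/9 = (1/9)*6 = 2/3)
P(A(-1, 5))*o(2, -4) = 3*(2*(-4)) = 3*(-8) = -24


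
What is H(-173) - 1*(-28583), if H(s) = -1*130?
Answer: 28453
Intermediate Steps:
H(s) = -130
H(-173) - 1*(-28583) = -130 - 1*(-28583) = -130 + 28583 = 28453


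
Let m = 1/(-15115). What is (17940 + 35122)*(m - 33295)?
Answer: -26703659821412/15115 ≈ -1.7667e+9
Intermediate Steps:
m = -1/15115 ≈ -6.6159e-5
(17940 + 35122)*(m - 33295) = (17940 + 35122)*(-1/15115 - 33295) = 53062*(-503253926/15115) = -26703659821412/15115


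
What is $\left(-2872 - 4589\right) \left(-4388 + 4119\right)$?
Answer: $2007009$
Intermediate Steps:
$\left(-2872 - 4589\right) \left(-4388 + 4119\right) = \left(-7461\right) \left(-269\right) = 2007009$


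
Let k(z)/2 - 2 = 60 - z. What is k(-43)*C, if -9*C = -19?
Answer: 1330/3 ≈ 443.33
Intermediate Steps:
k(z) = 124 - 2*z (k(z) = 4 + 2*(60 - z) = 4 + (120 - 2*z) = 124 - 2*z)
C = 19/9 (C = -1/9*(-19) = 19/9 ≈ 2.1111)
k(-43)*C = (124 - 2*(-43))*(19/9) = (124 + 86)*(19/9) = 210*(19/9) = 1330/3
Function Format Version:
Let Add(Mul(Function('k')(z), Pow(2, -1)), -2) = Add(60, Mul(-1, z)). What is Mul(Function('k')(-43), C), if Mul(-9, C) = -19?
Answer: Rational(1330, 3) ≈ 443.33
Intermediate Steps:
Function('k')(z) = Add(124, Mul(-2, z)) (Function('k')(z) = Add(4, Mul(2, Add(60, Mul(-1, z)))) = Add(4, Add(120, Mul(-2, z))) = Add(124, Mul(-2, z)))
C = Rational(19, 9) (C = Mul(Rational(-1, 9), -19) = Rational(19, 9) ≈ 2.1111)
Mul(Function('k')(-43), C) = Mul(Add(124, Mul(-2, -43)), Rational(19, 9)) = Mul(Add(124, 86), Rational(19, 9)) = Mul(210, Rational(19, 9)) = Rational(1330, 3)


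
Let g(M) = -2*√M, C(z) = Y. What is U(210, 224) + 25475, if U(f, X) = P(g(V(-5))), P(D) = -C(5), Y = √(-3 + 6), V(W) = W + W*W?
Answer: 25475 - √3 ≈ 25473.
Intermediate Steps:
V(W) = W + W²
Y = √3 ≈ 1.7320
C(z) = √3
P(D) = -√3
U(f, X) = -√3
U(210, 224) + 25475 = -√3 + 25475 = 25475 - √3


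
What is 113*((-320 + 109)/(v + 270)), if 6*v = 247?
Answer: -143058/1867 ≈ -76.625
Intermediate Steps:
v = 247/6 (v = (⅙)*247 = 247/6 ≈ 41.167)
113*((-320 + 109)/(v + 270)) = 113*((-320 + 109)/(247/6 + 270)) = 113*(-211/1867/6) = 113*(-211*6/1867) = 113*(-1266/1867) = -143058/1867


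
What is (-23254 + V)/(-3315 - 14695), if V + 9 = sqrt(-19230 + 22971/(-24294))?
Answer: 23263/18010 - I*sqrt(1261119331306)/145844980 ≈ 1.2917 - 0.0076999*I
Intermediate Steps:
V = -9 + I*sqrt(1261119331306)/8098 (V = -9 + sqrt(-19230 + 22971/(-24294)) = -9 + sqrt(-19230 + 22971*(-1/24294)) = -9 + sqrt(-19230 - 7657/8098) = -9 + sqrt(-155732197/8098) = -9 + I*sqrt(1261119331306)/8098 ≈ -9.0 + 138.68*I)
(-23254 + V)/(-3315 - 14695) = (-23254 + (-9 + I*sqrt(1261119331306)/8098))/(-3315 - 14695) = (-23263 + I*sqrt(1261119331306)/8098)/(-18010) = (-23263 + I*sqrt(1261119331306)/8098)*(-1/18010) = 23263/18010 - I*sqrt(1261119331306)/145844980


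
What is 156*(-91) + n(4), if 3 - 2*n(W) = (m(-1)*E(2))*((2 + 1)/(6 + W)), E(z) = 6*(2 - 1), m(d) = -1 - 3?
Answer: -141909/10 ≈ -14191.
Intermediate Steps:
m(d) = -4
E(z) = 6 (E(z) = 6*1 = 6)
n(W) = 3/2 + 36/(6 + W) (n(W) = 3/2 - (-4*6)*(2 + 1)/(6 + W)/2 = 3/2 - (-12)*3/(6 + W) = 3/2 - (-36)/(6 + W) = 3/2 + 36/(6 + W))
156*(-91) + n(4) = 156*(-91) + 3*(30 + 4)/(2*(6 + 4)) = -14196 + (3/2)*34/10 = -14196 + (3/2)*(1/10)*34 = -14196 + 51/10 = -141909/10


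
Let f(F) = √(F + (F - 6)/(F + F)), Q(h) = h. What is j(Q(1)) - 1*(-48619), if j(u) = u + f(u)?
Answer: 48620 + I*√6/2 ≈ 48620.0 + 1.2247*I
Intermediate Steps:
f(F) = √(F + (-6 + F)/(2*F)) (f(F) = √(F + (-6 + F)/((2*F))) = √(F + (-6 + F)*(1/(2*F))) = √(F + (-6 + F)/(2*F)))
j(u) = u + √(2 - 12/u + 4*u)/2
j(Q(1)) - 1*(-48619) = (1 + √(2 - 12/1 + 4*1)/2) - 1*(-48619) = (1 + √(2 - 12*1 + 4)/2) + 48619 = (1 + √(2 - 12 + 4)/2) + 48619 = (1 + √(-6)/2) + 48619 = (1 + (I*√6)/2) + 48619 = (1 + I*√6/2) + 48619 = 48620 + I*√6/2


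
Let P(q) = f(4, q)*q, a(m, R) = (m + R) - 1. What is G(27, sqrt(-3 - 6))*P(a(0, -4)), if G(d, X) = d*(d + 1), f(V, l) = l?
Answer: 18900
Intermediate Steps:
a(m, R) = -1 + R + m (a(m, R) = (R + m) - 1 = -1 + R + m)
P(q) = q**2 (P(q) = q*q = q**2)
G(d, X) = d*(1 + d)
G(27, sqrt(-3 - 6))*P(a(0, -4)) = (27*(1 + 27))*(-1 - 4 + 0)**2 = (27*28)*(-5)**2 = 756*25 = 18900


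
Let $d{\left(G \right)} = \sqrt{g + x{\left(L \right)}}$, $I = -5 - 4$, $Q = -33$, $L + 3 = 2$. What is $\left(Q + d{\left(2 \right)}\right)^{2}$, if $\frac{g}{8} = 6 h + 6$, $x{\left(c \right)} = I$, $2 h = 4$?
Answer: $1224 - 198 \sqrt{15} \approx 457.15$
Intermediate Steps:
$L = -1$ ($L = -3 + 2 = -1$)
$h = 2$ ($h = \frac{1}{2} \cdot 4 = 2$)
$I = -9$
$x{\left(c \right)} = -9$
$g = 144$ ($g = 8 \left(6 \cdot 2 + 6\right) = 8 \left(12 + 6\right) = 8 \cdot 18 = 144$)
$d{\left(G \right)} = 3 \sqrt{15}$ ($d{\left(G \right)} = \sqrt{144 - 9} = \sqrt{135} = 3 \sqrt{15}$)
$\left(Q + d{\left(2 \right)}\right)^{2} = \left(-33 + 3 \sqrt{15}\right)^{2}$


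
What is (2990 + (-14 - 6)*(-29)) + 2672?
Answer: 6242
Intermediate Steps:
(2990 + (-14 - 6)*(-29)) + 2672 = (2990 - 20*(-29)) + 2672 = (2990 + 580) + 2672 = 3570 + 2672 = 6242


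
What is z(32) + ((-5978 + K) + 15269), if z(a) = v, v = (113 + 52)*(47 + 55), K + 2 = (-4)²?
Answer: 26135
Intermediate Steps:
K = 14 (K = -2 + (-4)² = -2 + 16 = 14)
v = 16830 (v = 165*102 = 16830)
z(a) = 16830
z(32) + ((-5978 + K) + 15269) = 16830 + ((-5978 + 14) + 15269) = 16830 + (-5964 + 15269) = 16830 + 9305 = 26135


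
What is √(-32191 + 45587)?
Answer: 2*√3349 ≈ 115.74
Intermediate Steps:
√(-32191 + 45587) = √13396 = 2*√3349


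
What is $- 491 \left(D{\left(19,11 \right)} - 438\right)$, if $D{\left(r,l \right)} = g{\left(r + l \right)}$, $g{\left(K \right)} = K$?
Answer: $200328$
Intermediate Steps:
$D{\left(r,l \right)} = l + r$ ($D{\left(r,l \right)} = r + l = l + r$)
$- 491 \left(D{\left(19,11 \right)} - 438\right) = - 491 \left(\left(11 + 19\right) - 438\right) = - 491 \left(30 - 438\right) = \left(-491\right) \left(-408\right) = 200328$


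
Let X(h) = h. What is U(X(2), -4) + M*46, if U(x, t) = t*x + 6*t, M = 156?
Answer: 7144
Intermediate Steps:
U(x, t) = 6*t + t*x
U(X(2), -4) + M*46 = -4*(6 + 2) + 156*46 = -4*8 + 7176 = -32 + 7176 = 7144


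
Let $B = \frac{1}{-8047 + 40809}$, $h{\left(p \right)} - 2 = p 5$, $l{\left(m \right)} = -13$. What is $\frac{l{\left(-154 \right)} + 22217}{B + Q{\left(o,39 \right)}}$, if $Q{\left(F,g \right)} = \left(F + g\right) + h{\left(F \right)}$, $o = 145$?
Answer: $\frac{727447448}{29846183} \approx 24.373$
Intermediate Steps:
$h{\left(p \right)} = 2 + 5 p$ ($h{\left(p \right)} = 2 + p 5 = 2 + 5 p$)
$Q{\left(F,g \right)} = 2 + g + 6 F$ ($Q{\left(F,g \right)} = \left(F + g\right) + \left(2 + 5 F\right) = 2 + g + 6 F$)
$B = \frac{1}{32762} \approx 3.0523 \cdot 10^{-5}$
$\frac{l{\left(-154 \right)} + 22217}{B + Q{\left(o,39 \right)}} = \frac{-13 + 22217}{\frac{1}{32762} + \left(2 + 39 + 6 \cdot 145\right)} = \frac{22204}{\frac{1}{32762} + \left(2 + 39 + 870\right)} = \frac{22204}{\frac{1}{32762} + 911} = \frac{22204}{\frac{29846183}{32762}} = 22204 \cdot \frac{32762}{29846183} = \frac{727447448}{29846183}$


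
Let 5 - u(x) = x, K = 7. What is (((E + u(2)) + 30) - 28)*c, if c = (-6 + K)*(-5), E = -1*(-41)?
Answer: -230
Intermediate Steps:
u(x) = 5 - x
E = 41
c = -5 (c = (-6 + 7)*(-5) = 1*(-5) = -5)
(((E + u(2)) + 30) - 28)*c = (((41 + (5 - 1*2)) + 30) - 28)*(-5) = (((41 + (5 - 2)) + 30) - 28)*(-5) = (((41 + 3) + 30) - 28)*(-5) = ((44 + 30) - 28)*(-5) = (74 - 28)*(-5) = 46*(-5) = -230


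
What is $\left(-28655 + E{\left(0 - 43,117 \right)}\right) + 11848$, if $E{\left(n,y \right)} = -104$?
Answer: $-16911$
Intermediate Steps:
$\left(-28655 + E{\left(0 - 43,117 \right)}\right) + 11848 = \left(-28655 - 104\right) + 11848 = -28759 + 11848 = -16911$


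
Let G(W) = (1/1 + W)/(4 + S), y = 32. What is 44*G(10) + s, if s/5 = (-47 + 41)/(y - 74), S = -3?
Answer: 3393/7 ≈ 484.71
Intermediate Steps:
G(W) = 1 + W (G(W) = (1/1 + W)/(4 - 3) = (1 + W)/1 = (1 + W)*1 = 1 + W)
s = 5/7 (s = 5*((-47 + 41)/(32 - 74)) = 5*(-6/(-42)) = 5*(-6*(-1/42)) = 5*(⅐) = 5/7 ≈ 0.71429)
44*G(10) + s = 44*(1 + 10) + 5/7 = 44*11 + 5/7 = 484 + 5/7 = 3393/7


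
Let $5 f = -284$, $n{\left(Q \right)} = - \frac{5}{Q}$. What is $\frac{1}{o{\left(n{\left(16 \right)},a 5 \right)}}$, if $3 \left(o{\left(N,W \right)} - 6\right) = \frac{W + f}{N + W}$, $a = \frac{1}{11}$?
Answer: $- \frac{125}{15778} \approx -0.0079224$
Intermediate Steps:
$f = - \frac{284}{5}$ ($f = \frac{1}{5} \left(-284\right) = - \frac{284}{5} \approx -56.8$)
$a = \frac{1}{11} \approx 0.090909$
$o{\left(N,W \right)} = 6 + \frac{- \frac{284}{5} + W}{3 \left(N + W\right)}$ ($o{\left(N,W \right)} = 6 + \frac{\left(W - \frac{284}{5}\right) \frac{1}{N + W}}{3} = 6 + \frac{\left(- \frac{284}{5} + W\right) \frac{1}{N + W}}{3} = 6 + \frac{\frac{1}{N + W} \left(- \frac{284}{5} + W\right)}{3} = 6 + \frac{- \frac{284}{5} + W}{3 \left(N + W\right)}$)
$\frac{1}{o{\left(n{\left(16 \right)},a 5 \right)}} = \frac{1}{\frac{1}{15} \frac{1}{- \frac{5}{16} + \frac{1}{11} \cdot 5} \left(-284 + 90 \left(- \frac{5}{16}\right) + 95 \cdot \frac{1}{11} \cdot 5\right)} = \frac{1}{\frac{1}{15} \frac{1}{\left(-5\right) \frac{1}{16} + \frac{5}{11}} \left(-284 + 90 \left(\left(-5\right) \frac{1}{16}\right) + 95 \cdot \frac{5}{11}\right)} = \frac{1}{\frac{1}{15} \frac{1}{- \frac{5}{16} + \frac{5}{11}} \left(-284 + 90 \left(- \frac{5}{16}\right) + \frac{475}{11}\right)} = \frac{1}{\frac{1}{15} \frac{1}{\frac{25}{176}} \left(-284 - \frac{225}{8} + \frac{475}{11}\right)} = \frac{1}{\frac{1}{15} \cdot \frac{176}{25} \left(- \frac{23667}{88}\right)} = \frac{1}{- \frac{15778}{125}} = - \frac{125}{15778}$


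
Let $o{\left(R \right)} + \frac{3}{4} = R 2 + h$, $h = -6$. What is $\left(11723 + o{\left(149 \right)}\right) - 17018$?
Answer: $- \frac{20015}{4} \approx -5003.8$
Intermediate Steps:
$o{\left(R \right)} = - \frac{27}{4} + 2 R$ ($o{\left(R \right)} = - \frac{3}{4} + \left(R 2 - 6\right) = - \frac{3}{4} + \left(2 R - 6\right) = - \frac{3}{4} + \left(-6 + 2 R\right) = - \frac{27}{4} + 2 R$)
$\left(11723 + o{\left(149 \right)}\right) - 17018 = \left(11723 + \left(- \frac{27}{4} + 2 \cdot 149\right)\right) - 17018 = \left(11723 + \left(- \frac{27}{4} + 298\right)\right) - 17018 = \left(11723 + \frac{1165}{4}\right) - 17018 = \frac{48057}{4} - 17018 = - \frac{20015}{4}$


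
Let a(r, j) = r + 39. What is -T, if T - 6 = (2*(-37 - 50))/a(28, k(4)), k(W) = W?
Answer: -228/67 ≈ -3.4030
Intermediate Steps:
a(r, j) = 39 + r
T = 228/67 (T = 6 + (2*(-37 - 50))/(39 + 28) = 6 + (2*(-87))/67 = 6 - 174*1/67 = 6 - 174/67 = 228/67 ≈ 3.4030)
-T = -1*228/67 = -228/67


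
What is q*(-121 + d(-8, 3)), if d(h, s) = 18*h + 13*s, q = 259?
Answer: -58534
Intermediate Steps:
d(h, s) = 13*s + 18*h
q*(-121 + d(-8, 3)) = 259*(-121 + (13*3 + 18*(-8))) = 259*(-121 + (39 - 144)) = 259*(-121 - 105) = 259*(-226) = -58534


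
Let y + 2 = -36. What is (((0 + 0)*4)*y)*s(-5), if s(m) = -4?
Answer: 0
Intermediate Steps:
y = -38 (y = -2 - 36 = -38)
(((0 + 0)*4)*y)*s(-5) = (((0 + 0)*4)*(-38))*(-4) = ((0*4)*(-38))*(-4) = (0*(-38))*(-4) = 0*(-4) = 0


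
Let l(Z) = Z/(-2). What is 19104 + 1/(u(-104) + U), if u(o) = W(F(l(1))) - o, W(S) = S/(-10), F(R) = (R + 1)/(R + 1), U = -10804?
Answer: 2044147094/107001 ≈ 19104.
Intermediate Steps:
l(Z) = -Z/2 (l(Z) = Z*(-½) = -Z/2)
F(R) = 1 (F(R) = (1 + R)/(1 + R) = 1)
W(S) = -S/10 (W(S) = S*(-⅒) = -S/10)
u(o) = -⅒ - o (u(o) = -⅒*1 - o = -⅒ - o)
19104 + 1/(u(-104) + U) = 19104 + 1/((-⅒ - 1*(-104)) - 10804) = 19104 + 1/((-⅒ + 104) - 10804) = 19104 + 1/(1039/10 - 10804) = 19104 + 1/(-107001/10) = 19104 - 10/107001 = 2044147094/107001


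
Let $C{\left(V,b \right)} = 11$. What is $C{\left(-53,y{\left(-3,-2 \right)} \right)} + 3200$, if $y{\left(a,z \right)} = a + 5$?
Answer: $3211$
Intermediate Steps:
$y{\left(a,z \right)} = 5 + a$
$C{\left(-53,y{\left(-3,-2 \right)} \right)} + 3200 = 11 + 3200 = 3211$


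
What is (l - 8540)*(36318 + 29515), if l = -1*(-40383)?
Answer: 2096320219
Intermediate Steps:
l = 40383
(l - 8540)*(36318 + 29515) = (40383 - 8540)*(36318 + 29515) = 31843*65833 = 2096320219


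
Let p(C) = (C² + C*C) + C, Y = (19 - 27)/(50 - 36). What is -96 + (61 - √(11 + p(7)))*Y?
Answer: -916/7 + 8*√29/7 ≈ -124.70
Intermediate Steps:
Y = -4/7 (Y = -8/14 = -8*1/14 = -4/7 ≈ -0.57143)
p(C) = C + 2*C² (p(C) = (C² + C²) + C = 2*C² + C = C + 2*C²)
-96 + (61 - √(11 + p(7)))*Y = -96 + (61 - √(11 + 7*(1 + 2*7)))*(-4/7) = -96 + (61 - √(11 + 7*(1 + 14)))*(-4/7) = -96 + (61 - √(11 + 7*15))*(-4/7) = -96 + (61 - √(11 + 105))*(-4/7) = -96 + (61 - √116)*(-4/7) = -96 + (61 - 2*√29)*(-4/7) = -96 + (-244/7 + 8*√29/7) = -916/7 + 8*√29/7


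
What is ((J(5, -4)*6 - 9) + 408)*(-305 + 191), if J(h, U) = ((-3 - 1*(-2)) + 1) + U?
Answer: -42750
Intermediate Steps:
J(h, U) = U (J(h, U) = ((-3 + 2) + 1) + U = (-1 + 1) + U = 0 + U = U)
((J(5, -4)*6 - 9) + 408)*(-305 + 191) = ((-4*6 - 9) + 408)*(-305 + 191) = ((-24 - 9) + 408)*(-114) = (-33 + 408)*(-114) = 375*(-114) = -42750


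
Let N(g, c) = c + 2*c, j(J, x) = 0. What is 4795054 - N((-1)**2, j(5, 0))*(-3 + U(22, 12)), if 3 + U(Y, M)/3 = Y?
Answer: 4795054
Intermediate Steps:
U(Y, M) = -9 + 3*Y
N(g, c) = 3*c
4795054 - N((-1)**2, j(5, 0))*(-3 + U(22, 12)) = 4795054 - 3*0*(-3 + (-9 + 3*22)) = 4795054 - 0*(-3 + (-9 + 66)) = 4795054 - 0*(-3 + 57) = 4795054 - 0*54 = 4795054 - 1*0 = 4795054 + 0 = 4795054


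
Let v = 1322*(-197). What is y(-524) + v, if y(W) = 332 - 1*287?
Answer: -260389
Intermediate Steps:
y(W) = 45 (y(W) = 332 - 287 = 45)
v = -260434
y(-524) + v = 45 - 260434 = -260389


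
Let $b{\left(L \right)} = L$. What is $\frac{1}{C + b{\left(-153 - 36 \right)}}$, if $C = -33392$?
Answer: $- \frac{1}{33581} \approx -2.9779 \cdot 10^{-5}$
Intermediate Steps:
$\frac{1}{C + b{\left(-153 - 36 \right)}} = \frac{1}{-33392 - 189} = \frac{1}{-33581} = - \frac{1}{33581}$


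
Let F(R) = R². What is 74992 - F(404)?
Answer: -88224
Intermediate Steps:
74992 - F(404) = 74992 - 1*404² = 74992 - 1*163216 = 74992 - 163216 = -88224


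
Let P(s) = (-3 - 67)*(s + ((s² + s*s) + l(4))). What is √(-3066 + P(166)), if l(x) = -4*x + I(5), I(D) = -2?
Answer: I*√3871266 ≈ 1967.6*I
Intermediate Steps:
l(x) = -2 - 4*x (l(x) = -4*x - 2 = -2 - 4*x)
P(s) = 1260 - 140*s² - 70*s (P(s) = (-3 - 67)*(s + ((s² + s*s) + (-2 - 4*4))) = -70*(s + ((s² + s²) + (-2 - 16))) = -70*(s + (2*s² - 18)) = -70*(s + (-18 + 2*s²)) = -70*(-18 + s + 2*s²) = 1260 - 140*s² - 70*s)
√(-3066 + P(166)) = √(-3066 + (1260 - 140*166² - 70*166)) = √(-3066 + (1260 - 140*27556 - 11620)) = √(-3066 + (1260 - 3857840 - 11620)) = √(-3066 - 3868200) = √(-3871266) = I*√3871266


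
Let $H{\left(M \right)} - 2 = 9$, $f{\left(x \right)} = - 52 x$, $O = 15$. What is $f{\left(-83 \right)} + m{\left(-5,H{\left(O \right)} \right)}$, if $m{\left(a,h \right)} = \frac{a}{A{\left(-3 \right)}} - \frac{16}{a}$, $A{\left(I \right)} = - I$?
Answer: $\frac{64763}{15} \approx 4317.5$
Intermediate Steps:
$H{\left(M \right)} = 11$ ($H{\left(M \right)} = 2 + 9 = 11$)
$m{\left(a,h \right)} = - \frac{16}{a} + \frac{a}{3}$ ($m{\left(a,h \right)} = \frac{a}{\left(-1\right) \left(-3\right)} - \frac{16}{a} = \frac{a}{3} - \frac{16}{a} = - \frac{16}{a} + \frac{a}{3}$)
$f{\left(-83 \right)} + m{\left(-5,H{\left(O \right)} \right)} = \left(-52\right) \left(-83\right) + \left(- \frac{16}{-5} + \frac{1}{3} \left(-5\right)\right) = 4316 - - \frac{23}{15} = 4316 + \left(\frac{16}{5} - \frac{5}{3}\right) = 4316 + \frac{23}{15} = \frac{64763}{15}$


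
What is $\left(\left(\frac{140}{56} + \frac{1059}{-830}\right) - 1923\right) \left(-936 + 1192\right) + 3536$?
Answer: $- \frac{202702032}{415} \approx -4.8844 \cdot 10^{5}$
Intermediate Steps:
$\left(\left(\frac{140}{56} + \frac{1059}{-830}\right) - 1923\right) \left(-936 + 1192\right) + 3536 = \left(\left(140 \cdot \frac{1}{56} + 1059 \left(- \frac{1}{830}\right)\right) - 1923\right) 256 + 3536 = \left(\left(\frac{5}{2} - \frac{1059}{830}\right) - 1923\right) 256 + 3536 = \left(\frac{508}{415} - 1923\right) 256 + 3536 = \left(- \frac{797537}{415}\right) 256 + 3536 = - \frac{204169472}{415} + 3536 = - \frac{202702032}{415}$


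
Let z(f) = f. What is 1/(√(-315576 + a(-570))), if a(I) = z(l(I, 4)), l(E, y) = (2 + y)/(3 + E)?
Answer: -3*I*√1252521186/59643866 ≈ -0.0017801*I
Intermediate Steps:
l(E, y) = (2 + y)/(3 + E)
a(I) = 6/(3 + I) (a(I) = (2 + 4)/(3 + I) = 6/(3 + I))
1/(√(-315576 + a(-570))) = 1/(√(-315576 + 6/(3 - 570))) = 1/(√(-315576 + 6/(-567))) = 1/(√(-315576 + 6*(-1/567))) = 1/(√(-315576 - 2/189)) = 1/(√(-59643866/189)) = 1/(I*√1252521186/63) = -3*I*√1252521186/59643866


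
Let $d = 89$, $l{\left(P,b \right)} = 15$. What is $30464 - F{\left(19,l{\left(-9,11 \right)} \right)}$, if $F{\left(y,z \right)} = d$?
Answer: $30375$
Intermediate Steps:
$F{\left(y,z \right)} = 89$
$30464 - F{\left(19,l{\left(-9,11 \right)} \right)} = 30464 - 89 = 30375$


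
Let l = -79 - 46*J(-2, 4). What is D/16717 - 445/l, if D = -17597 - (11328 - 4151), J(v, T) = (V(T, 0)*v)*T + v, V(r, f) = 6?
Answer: -62462119/37128457 ≈ -1.6823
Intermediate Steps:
J(v, T) = v + 6*T*v (J(v, T) = (6*v)*T + v = 6*T*v + v = v + 6*T*v)
D = -24774 (D = -17597 - 1*7177 = -17597 - 7177 = -24774)
l = 2221 (l = -79 - (-92)*(1 + 6*4) = -79 - (-92)*(1 + 24) = -79 - (-92)*25 = -79 - 46*(-50) = -79 + 2300 = 2221)
D/16717 - 445/l = -24774/16717 - 445/2221 = -62462119/37128457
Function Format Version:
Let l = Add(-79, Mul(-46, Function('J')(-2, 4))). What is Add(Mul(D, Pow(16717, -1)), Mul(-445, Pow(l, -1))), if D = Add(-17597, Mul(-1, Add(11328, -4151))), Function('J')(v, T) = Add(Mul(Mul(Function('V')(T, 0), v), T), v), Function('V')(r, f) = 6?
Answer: Rational(-62462119, 37128457) ≈ -1.6823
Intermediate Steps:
Function('J')(v, T) = Add(v, Mul(6, T, v)) (Function('J')(v, T) = Add(Mul(Mul(6, v), T), v) = Add(Mul(6, T, v), v) = Add(v, Mul(6, T, v)))
D = -24774 (D = Add(-17597, Mul(-1, 7177)) = Add(-17597, -7177) = -24774)
l = 2221 (l = Add(-79, Mul(-46, Mul(-2, Add(1, Mul(6, 4))))) = Add(-79, Mul(-46, Mul(-2, Add(1, 24)))) = Add(-79, Mul(-46, Mul(-2, 25))) = Add(-79, Mul(-46, -50)) = Add(-79, 2300) = 2221)
Add(Mul(D, Pow(16717, -1)), Mul(-445, Pow(l, -1))) = Add(Mul(-24774, Pow(16717, -1)), Mul(-445, Pow(2221, -1))) = Add(Mul(-24774, Rational(1, 16717)), Mul(-445, Rational(1, 2221))) = Add(Rational(-24774, 16717), Rational(-445, 2221)) = Rational(-62462119, 37128457)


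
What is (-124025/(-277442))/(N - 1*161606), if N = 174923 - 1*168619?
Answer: -11275/3917027044 ≈ -2.8785e-6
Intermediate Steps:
N = 6304 (N = 174923 - 168619 = 6304)
(-124025/(-277442))/(N - 1*161606) = (-124025/(-277442))/(6304 - 1*161606) = (-124025*(-1/277442))/(6304 - 161606) = (11275/25222)/(-155302) = (11275/25222)*(-1/155302) = -11275/3917027044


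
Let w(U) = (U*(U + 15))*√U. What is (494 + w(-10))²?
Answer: 219036 - 49400*I*√10 ≈ 2.1904e+5 - 1.5622e+5*I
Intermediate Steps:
w(U) = U^(3/2)*(15 + U) (w(U) = (U*(15 + U))*√U = U^(3/2)*(15 + U))
(494 + w(-10))² = (494 + (-10)^(3/2)*(15 - 10))² = (494 - 10*I*√10*5)² = (494 - 50*I*√10)²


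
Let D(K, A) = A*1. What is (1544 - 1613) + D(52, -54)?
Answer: -123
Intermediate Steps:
D(K, A) = A
(1544 - 1613) + D(52, -54) = (1544 - 1613) - 54 = -69 - 54 = -123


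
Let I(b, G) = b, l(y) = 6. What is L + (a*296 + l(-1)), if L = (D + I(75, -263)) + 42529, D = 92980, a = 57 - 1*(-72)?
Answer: 173774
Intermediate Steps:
a = 129 (a = 57 + 72 = 129)
L = 135584 (L = (92980 + 75) + 42529 = 93055 + 42529 = 135584)
L + (a*296 + l(-1)) = 135584 + (129*296 + 6) = 135584 + (38184 + 6) = 135584 + 38190 = 173774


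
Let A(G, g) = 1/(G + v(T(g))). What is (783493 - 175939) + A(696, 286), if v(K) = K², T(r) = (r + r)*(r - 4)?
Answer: 15807936050520049/26018981112 ≈ 6.0755e+5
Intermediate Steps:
T(r) = 2*r*(-4 + r) (T(r) = (2*r)*(-4 + r) = 2*r*(-4 + r))
A(G, g) = 1/(G + 4*g²*(-4 + g)²) (A(G, g) = 1/(G + (2*g*(-4 + g))²) = 1/(G + 4*g²*(-4 + g)²))
(783493 - 175939) + A(696, 286) = (783493 - 175939) + 1/(696 + 4*286²*(-4 + 286)²) = 607554 + 1/(696 + 4*81796*282²) = 607554 + 1/(696 + 4*81796*79524) = 607554 + 1/(696 + 26018980416) = 607554 + 1/26018981112 = 15807936050520049/26018981112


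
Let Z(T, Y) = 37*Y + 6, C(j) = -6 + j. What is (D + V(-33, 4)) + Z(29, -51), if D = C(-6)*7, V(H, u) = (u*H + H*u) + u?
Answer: -2225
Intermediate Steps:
Z(T, Y) = 6 + 37*Y
V(H, u) = u + 2*H*u (V(H, u) = (H*u + H*u) + u = 2*H*u + u = u + 2*H*u)
D = -84 (D = (-6 - 6)*7 = -12*7 = -84)
(D + V(-33, 4)) + Z(29, -51) = (-84 + 4*(1 + 2*(-33))) + (6 + 37*(-51)) = (-84 + 4*(1 - 66)) + (6 - 1887) = (-84 + 4*(-65)) - 1881 = (-84 - 260) - 1881 = -344 - 1881 = -2225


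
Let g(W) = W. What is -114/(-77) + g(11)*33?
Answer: 28065/77 ≈ 364.48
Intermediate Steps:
-114/(-77) + g(11)*33 = -114/(-77) + 11*33 = -114*(-1/77) + 363 = 114/77 + 363 = 28065/77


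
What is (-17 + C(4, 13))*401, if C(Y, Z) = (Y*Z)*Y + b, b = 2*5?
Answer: 80601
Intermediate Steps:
b = 10
C(Y, Z) = 10 + Z*Y**2 (C(Y, Z) = (Y*Z)*Y + 10 = Z*Y**2 + 10 = 10 + Z*Y**2)
(-17 + C(4, 13))*401 = (-17 + (10 + 13*4**2))*401 = (-17 + (10 + 13*16))*401 = (-17 + (10 + 208))*401 = (-17 + 218)*401 = 201*401 = 80601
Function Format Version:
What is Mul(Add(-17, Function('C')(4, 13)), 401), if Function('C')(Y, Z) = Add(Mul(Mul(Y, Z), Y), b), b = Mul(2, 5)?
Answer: 80601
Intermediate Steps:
b = 10
Function('C')(Y, Z) = Add(10, Mul(Z, Pow(Y, 2))) (Function('C')(Y, Z) = Add(Mul(Mul(Y, Z), Y), 10) = Add(Mul(Z, Pow(Y, 2)), 10) = Add(10, Mul(Z, Pow(Y, 2))))
Mul(Add(-17, Function('C')(4, 13)), 401) = Mul(Add(-17, Add(10, Mul(13, Pow(4, 2)))), 401) = Mul(Add(-17, Add(10, Mul(13, 16))), 401) = Mul(Add(-17, Add(10, 208)), 401) = Mul(Add(-17, 218), 401) = Mul(201, 401) = 80601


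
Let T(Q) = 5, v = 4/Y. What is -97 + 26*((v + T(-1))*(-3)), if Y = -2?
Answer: -331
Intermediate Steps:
v = -2 (v = 4/(-2) = 4*(-½) = -2)
-97 + 26*((v + T(-1))*(-3)) = -97 + 26*((-2 + 5)*(-3)) = -97 + 26*(3*(-3)) = -97 + 26*(-9) = -97 - 234 = -331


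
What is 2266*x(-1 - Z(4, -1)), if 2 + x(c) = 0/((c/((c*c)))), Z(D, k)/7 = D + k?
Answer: -4532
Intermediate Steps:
Z(D, k) = 7*D + 7*k (Z(D, k) = 7*(D + k) = 7*D + 7*k)
x(c) = -2 (x(c) = -2 + 0/((c/((c*c)))) = -2 + 0/((c/(c**2))) = -2 + 0/((c/c**2)) = -2 + 0/(1/c) = -2 + 0*c = -2 + 0 = -2)
2266*x(-1 - Z(4, -1)) = 2266*(-2) = -4532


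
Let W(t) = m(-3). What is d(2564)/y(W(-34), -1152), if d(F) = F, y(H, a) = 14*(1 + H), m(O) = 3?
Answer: 641/14 ≈ 45.786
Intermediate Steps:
W(t) = 3
y(H, a) = 14 + 14*H
d(2564)/y(W(-34), -1152) = 2564/(14 + 14*3) = 2564/(14 + 42) = 2564/56 = 2564*(1/56) = 641/14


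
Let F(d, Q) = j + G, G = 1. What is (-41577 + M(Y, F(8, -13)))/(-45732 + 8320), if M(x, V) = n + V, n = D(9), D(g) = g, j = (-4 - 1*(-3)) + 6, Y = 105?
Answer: 20781/18706 ≈ 1.1109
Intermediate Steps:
j = 5 (j = (-4 + 3) + 6 = -1 + 6 = 5)
n = 9
F(d, Q) = 6 (F(d, Q) = 5 + 1 = 6)
M(x, V) = 9 + V
(-41577 + M(Y, F(8, -13)))/(-45732 + 8320) = (-41577 + (9 + 6))/(-45732 + 8320) = (-41577 + 15)/(-37412) = -41562*(-1/37412) = 20781/18706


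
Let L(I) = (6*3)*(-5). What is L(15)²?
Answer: 8100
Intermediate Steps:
L(I) = -90 (L(I) = 18*(-5) = -90)
L(15)² = (-90)² = 8100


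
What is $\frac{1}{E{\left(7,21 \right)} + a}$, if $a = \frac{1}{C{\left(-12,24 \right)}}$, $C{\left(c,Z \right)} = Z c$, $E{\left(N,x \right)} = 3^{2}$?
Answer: $\frac{288}{2591} \approx 0.11115$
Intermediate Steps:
$E{\left(N,x \right)} = 9$
$a = - \frac{1}{288}$ ($a = \frac{1}{24 \left(-12\right)} = \frac{1}{-288} = - \frac{1}{288} \approx -0.0034722$)
$\frac{1}{E{\left(7,21 \right)} + a} = \frac{1}{9 - \frac{1}{288}} = \frac{1}{\frac{2591}{288}} = \frac{288}{2591}$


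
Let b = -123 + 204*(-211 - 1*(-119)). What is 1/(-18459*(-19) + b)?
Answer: 1/331830 ≈ 3.0136e-6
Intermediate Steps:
b = -18891 (b = -123 + 204*(-211 + 119) = -123 + 204*(-92) = -123 - 18768 = -18891)
1/(-18459*(-19) + b) = 1/(-18459*(-19) - 18891) = 1/(350721 - 18891) = 1/331830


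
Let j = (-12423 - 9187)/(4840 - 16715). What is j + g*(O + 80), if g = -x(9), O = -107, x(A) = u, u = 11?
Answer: 709697/2375 ≈ 298.82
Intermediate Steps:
x(A) = 11
g = -11 (g = -1*11 = -11)
j = 4322/2375 (j = -21610/(-11875) = -21610*(-1/11875) = 4322/2375 ≈ 1.8198)
j + g*(O + 80) = 4322/2375 - 11*(-107 + 80) = 4322/2375 - 11*(-27) = 4322/2375 + 297 = 709697/2375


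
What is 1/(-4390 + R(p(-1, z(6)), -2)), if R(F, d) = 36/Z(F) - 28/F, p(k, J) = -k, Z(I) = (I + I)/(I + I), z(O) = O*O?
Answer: -1/4382 ≈ -0.00022821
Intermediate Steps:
z(O) = O²
Z(I) = 1 (Z(I) = (2*I)/((2*I)) = (2*I)*(1/(2*I)) = 1)
R(F, d) = 36 - 28/F (R(F, d) = 36/1 - 28/F = 36*1 - 28/F = 36 - 28/F)
1/(-4390 + R(p(-1, z(6)), -2)) = 1/(-4390 + (36 - 28/((-1*(-1))))) = 1/(-4390 + (36 - 28/1)) = 1/(-4390 + (36 - 28*1)) = 1/(-4390 + (36 - 28)) = 1/(-4390 + 8) = 1/(-4382) = -1/4382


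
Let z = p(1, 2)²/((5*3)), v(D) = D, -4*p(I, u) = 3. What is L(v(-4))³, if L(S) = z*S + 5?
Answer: 912673/8000 ≈ 114.08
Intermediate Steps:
p(I, u) = -¾ (p(I, u) = -¼*3 = -¾)
z = 3/80 (z = (-¾)²/((5*3)) = (9/16)/15 = (9/16)*(1/15) = 3/80 ≈ 0.037500)
L(S) = 5 + 3*S/80 (L(S) = 3*S/80 + 5 = 5 + 3*S/80)
L(v(-4))³ = (5 + (3/80)*(-4))³ = (5 - 3/20)³ = (97/20)³ = 912673/8000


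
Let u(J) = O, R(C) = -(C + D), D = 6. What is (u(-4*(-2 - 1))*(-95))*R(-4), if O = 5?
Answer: 950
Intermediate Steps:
R(C) = -6 - C (R(C) = -(C + 6) = -(6 + C) = -6 - C)
u(J) = 5
(u(-4*(-2 - 1))*(-95))*R(-4) = (5*(-95))*(-6 - 1*(-4)) = -475*(-6 + 4) = -475*(-2) = 950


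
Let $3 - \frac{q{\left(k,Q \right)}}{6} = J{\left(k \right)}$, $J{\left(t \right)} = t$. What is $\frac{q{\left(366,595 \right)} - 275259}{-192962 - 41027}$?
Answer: $\frac{277437}{233989} \approx 1.1857$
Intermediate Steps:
$q{\left(k,Q \right)} = 18 - 6 k$
$\frac{q{\left(366,595 \right)} - 275259}{-192962 - 41027} = \frac{\left(18 - 2196\right) - 275259}{-192962 - 41027} = \frac{\left(18 - 2196\right) - 275259}{-233989} = \left(-2178 - 275259\right) \left(- \frac{1}{233989}\right) = \left(-277437\right) \left(- \frac{1}{233989}\right) = \frac{277437}{233989}$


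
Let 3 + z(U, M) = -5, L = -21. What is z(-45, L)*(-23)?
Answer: 184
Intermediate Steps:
z(U, M) = -8 (z(U, M) = -3 - 5 = -8)
z(-45, L)*(-23) = -8*(-23) = 184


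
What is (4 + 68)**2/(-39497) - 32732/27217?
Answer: -1433908732/1074989849 ≈ -1.3339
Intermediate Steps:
(4 + 68)**2/(-39497) - 32732/27217 = 72**2*(-1/39497) - 32732*1/27217 = 5184*(-1/39497) - 32732/27217 = -5184/39497 - 32732/27217 = -1433908732/1074989849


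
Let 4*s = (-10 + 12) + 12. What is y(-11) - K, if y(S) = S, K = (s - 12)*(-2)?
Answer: -28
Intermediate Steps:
s = 7/2 (s = ((-10 + 12) + 12)/4 = (2 + 12)/4 = (¼)*14 = 7/2 ≈ 3.5000)
K = 17 (K = (7/2 - 12)*(-2) = -17/2*(-2) = 17)
y(-11) - K = -11 - 1*17 = -11 - 17 = -28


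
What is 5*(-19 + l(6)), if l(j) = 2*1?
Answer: -85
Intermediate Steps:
l(j) = 2
5*(-19 + l(6)) = 5*(-19 + 2) = 5*(-17) = -85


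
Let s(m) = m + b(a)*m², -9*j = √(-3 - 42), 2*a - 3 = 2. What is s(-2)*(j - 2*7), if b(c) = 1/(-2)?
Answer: 56 + 4*I*√5/3 ≈ 56.0 + 2.9814*I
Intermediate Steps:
a = 5/2 (a = 3/2 + (½)*2 = 3/2 + 1 = 5/2 ≈ 2.5000)
b(c) = -½
j = -I*√5/3 (j = -√(-3 - 42)/9 = -I*√5/3 ≈ -0.74536*I)
s(m) = m - m²/2
s(-2)*(j - 2*7) = ((½)*(-2)*(2 - 1*(-2)))*(-I*√5/3 - 2*7) = ((½)*(-2)*(2 + 2))*(-I*√5/3 - 14) = ((½)*(-2)*4)*(-14 - I*√5/3) = -4*(-14 - I*√5/3) = 56 + 4*I*√5/3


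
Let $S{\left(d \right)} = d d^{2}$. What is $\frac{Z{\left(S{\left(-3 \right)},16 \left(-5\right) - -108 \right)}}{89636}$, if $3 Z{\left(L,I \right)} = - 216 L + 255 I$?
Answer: $\frac{1081}{22409} \approx 0.04824$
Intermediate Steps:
$S{\left(d \right)} = d^{3}$
$Z{\left(L,I \right)} = - 72 L + 85 I$ ($Z{\left(L,I \right)} = \frac{- 216 L + 255 I}{3} = - 72 L + 85 I$)
$\frac{Z{\left(S{\left(-3 \right)},16 \left(-5\right) - -108 \right)}}{89636} = \frac{- 72 \left(-3\right)^{3} + 85 \left(16 \left(-5\right) - -108\right)}{89636} = \left(\left(-72\right) \left(-27\right) + 85 \left(-80 + 108\right)\right) \frac{1}{89636} = \left(1944 + 85 \cdot 28\right) \frac{1}{89636} = \left(1944 + 2380\right) \frac{1}{89636} = 4324 \cdot \frac{1}{89636} = \frac{1081}{22409}$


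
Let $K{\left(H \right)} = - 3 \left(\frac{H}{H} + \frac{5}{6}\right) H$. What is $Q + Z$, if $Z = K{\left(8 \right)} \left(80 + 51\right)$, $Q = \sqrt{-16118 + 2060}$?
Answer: $-5764 + 3 i \sqrt{1562} \approx -5764.0 + 118.57 i$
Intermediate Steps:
$K{\left(H \right)} = - \frac{11 H}{2}$ ($K{\left(H \right)} = - 3 \left(1 + 5 \cdot \frac{1}{6}\right) H = - 3 \left(1 + \frac{5}{6}\right) H = \left(-3\right) \frac{11}{6} H = - \frac{11 H}{2}$)
$Q = 3 i \sqrt{1562}$ ($Q = \sqrt{-14058} = 3 i \sqrt{1562} \approx 118.57 i$)
$Z = -5764$ ($Z = \left(- \frac{11}{2}\right) 8 \left(80 + 51\right) = \left(-44\right) 131 = -5764$)
$Q + Z = 3 i \sqrt{1562} - 5764 = -5764 + 3 i \sqrt{1562}$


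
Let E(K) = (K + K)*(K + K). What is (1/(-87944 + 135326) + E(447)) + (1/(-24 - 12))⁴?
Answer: 10601008401238105/13263927552 ≈ 7.9924e+5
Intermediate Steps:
E(K) = 4*K² (E(K) = (2*K)*(2*K) = 4*K²)
(1/(-87944 + 135326) + E(447)) + (1/(-24 - 12))⁴ = (1/(-87944 + 135326) + 4*447²) + (1/(-24 - 12))⁴ = (1/47382 + 4*199809) + (1/(-36))⁴ = (1/47382 + 799236) + (-1/36)⁴ = 37869400153/47382 + 1/1679616 = 10601008401238105/13263927552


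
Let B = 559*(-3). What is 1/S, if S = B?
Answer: -1/1677 ≈ -0.00059630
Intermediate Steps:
B = -1677
S = -1677
1/S = 1/(-1677) = -1/1677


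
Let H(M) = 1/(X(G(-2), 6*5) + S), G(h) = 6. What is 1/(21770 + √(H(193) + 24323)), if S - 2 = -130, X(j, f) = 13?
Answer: 178825/3892820454 - √80417890/27249743178 ≈ 4.5608e-5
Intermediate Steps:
S = -128 (S = 2 - 130 = -128)
H(M) = -1/115 (H(M) = 1/(13 - 128) = 1/(-115) = -1/115)
1/(21770 + √(H(193) + 24323)) = 1/(21770 + √(-1/115 + 24323)) = 1/(21770 + √(2797144/115)) = 1/(21770 + 2*√80417890/115)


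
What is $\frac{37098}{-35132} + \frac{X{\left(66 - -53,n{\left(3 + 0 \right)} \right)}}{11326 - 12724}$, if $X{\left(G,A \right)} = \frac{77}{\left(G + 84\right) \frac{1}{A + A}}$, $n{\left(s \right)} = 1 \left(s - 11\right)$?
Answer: $- \frac{374460971}{356080386} \approx -1.0516$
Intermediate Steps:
$n{\left(s \right)} = -11 + s$ ($n{\left(s \right)} = 1 \left(-11 + s\right) = -11 + s$)
$X{\left(G,A \right)} = \frac{154 A}{84 + G}$ ($X{\left(G,A \right)} = \frac{77}{\left(84 + G\right) \frac{1}{2 A}} = \frac{77}{\frac{1}{2} \frac{1}{A} \left(84 + G\right)} = 77 \frac{2 A}{84 + G} = \frac{154 A}{84 + G}$)
$\frac{37098}{-35132} + \frac{X{\left(66 - -53,n{\left(3 + 0 \right)} \right)}}{11326 - 12724} = \frac{37098}{-35132} + \frac{154 \left(-11 + \left(3 + 0\right)\right) \frac{1}{84 + \left(66 - -53\right)}}{11326 - 12724} = 37098 \left(- \frac{1}{35132}\right) + \frac{154 \left(-11 + 3\right) \frac{1}{84 + \left(66 + 53\right)}}{11326 - 12724} = - \frac{18549}{17566} + \frac{154 \left(-8\right) \frac{1}{84 + 119}}{-1398} = - \frac{18549}{17566} + 154 \left(-8\right) \frac{1}{203} \left(- \frac{1}{1398}\right) = - \frac{18549}{17566} - - \frac{88}{20271} = - \frac{18549}{17566} + \frac{88}{20271} = - \frac{374460971}{356080386}$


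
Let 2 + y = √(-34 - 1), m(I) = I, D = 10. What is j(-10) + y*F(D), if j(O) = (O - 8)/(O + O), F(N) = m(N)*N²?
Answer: -19991/10 + 1000*I*√35 ≈ -1999.1 + 5916.1*I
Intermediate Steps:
F(N) = N³ (F(N) = N*N² = N³)
y = -2 + I*√35 (y = -2 + √(-34 - 1) = -2 + √(-35) = -2 + I*√35 ≈ -2.0 + 5.9161*I)
j(O) = (-8 + O)/(2*O) (j(O) = (-8 + O)/((2*O)) = (-8 + O)*(1/(2*O)) = (-8 + O)/(2*O))
j(-10) + y*F(D) = (½)*(-8 - 10)/(-10) + (-2 + I*√35)*10³ = (½)*(-⅒)*(-18) + (-2 + I*√35)*1000 = 9/10 + (-2000 + 1000*I*√35) = -19991/10 + 1000*I*√35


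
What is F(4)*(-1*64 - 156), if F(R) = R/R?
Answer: -220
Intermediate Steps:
F(R) = 1
F(4)*(-1*64 - 156) = 1*(-1*64 - 156) = 1*(-64 - 156) = 1*(-220) = -220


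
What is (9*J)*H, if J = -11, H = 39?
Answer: -3861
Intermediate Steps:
(9*J)*H = (9*(-11))*39 = -99*39 = -3861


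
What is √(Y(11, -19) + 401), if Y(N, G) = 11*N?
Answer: 3*√58 ≈ 22.847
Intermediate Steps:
√(Y(11, -19) + 401) = √(11*11 + 401) = √(121 + 401) = √522 = 3*√58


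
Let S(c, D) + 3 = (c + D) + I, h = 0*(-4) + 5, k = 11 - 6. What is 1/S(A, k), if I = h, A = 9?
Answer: 1/16 ≈ 0.062500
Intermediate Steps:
k = 5
h = 5 (h = 0 + 5 = 5)
I = 5
S(c, D) = 2 + D + c (S(c, D) = -3 + ((c + D) + 5) = -3 + ((D + c) + 5) = -3 + (5 + D + c) = 2 + D + c)
1/S(A, k) = 1/(2 + 5 + 9) = 1/16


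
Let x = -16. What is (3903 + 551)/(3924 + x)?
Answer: 2227/1954 ≈ 1.1397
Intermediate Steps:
(3903 + 551)/(3924 + x) = (3903 + 551)/(3924 - 16) = 4454/3908 = 4454*(1/3908) = 2227/1954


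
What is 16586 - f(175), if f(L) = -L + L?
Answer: 16586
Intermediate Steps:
f(L) = 0
16586 - f(175) = 16586 - 1*0 = 16586 + 0 = 16586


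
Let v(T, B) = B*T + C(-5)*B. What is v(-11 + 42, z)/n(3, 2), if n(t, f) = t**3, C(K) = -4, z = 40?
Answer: 40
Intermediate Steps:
v(T, B) = -4*B + B*T (v(T, B) = B*T - 4*B = -4*B + B*T)
v(-11 + 42, z)/n(3, 2) = (40*(-4 + (-11 + 42)))/(3**3) = (40*(-4 + 31))/27 = (40*27)*(1/27) = 1080*(1/27) = 40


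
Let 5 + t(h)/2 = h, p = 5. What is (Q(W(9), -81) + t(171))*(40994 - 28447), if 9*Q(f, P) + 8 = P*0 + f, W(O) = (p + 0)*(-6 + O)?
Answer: 37578265/9 ≈ 4.1754e+6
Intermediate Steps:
t(h) = -10 + 2*h
W(O) = -30 + 5*O (W(O) = (5 + 0)*(-6 + O) = 5*(-6 + O) = -30 + 5*O)
Q(f, P) = -8/9 + f/9 (Q(f, P) = -8/9 + (P*0 + f)/9 = -8/9 + (0 + f)/9 = -8/9 + f/9)
(Q(W(9), -81) + t(171))*(40994 - 28447) = ((-8/9 + (-30 + 5*9)/9) + (-10 + 2*171))*(40994 - 28447) = ((-8/9 + (-30 + 45)/9) + (-10 + 342))*12547 = ((-8/9 + (1/9)*15) + 332)*12547 = ((-8/9 + 5/3) + 332)*12547 = (7/9 + 332)*12547 = (2995/9)*12547 = 37578265/9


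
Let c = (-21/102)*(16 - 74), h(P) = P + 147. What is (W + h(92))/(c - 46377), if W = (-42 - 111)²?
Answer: -201008/394103 ≈ -0.51004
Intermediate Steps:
h(P) = 147 + P
W = 23409 (W = (-153)² = 23409)
c = 203/17 (c = -21*1/102*(-58) = -7/34*(-58) = 203/17 ≈ 11.941)
(W + h(92))/(c - 46377) = (23409 + (147 + 92))/(203/17 - 46377) = (23409 + 239)/(-788206/17) = 23648*(-17/788206) = -201008/394103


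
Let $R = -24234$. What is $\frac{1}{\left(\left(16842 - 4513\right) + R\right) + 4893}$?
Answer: $- \frac{1}{7012} \approx -0.00014261$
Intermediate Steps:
$\frac{1}{\left(\left(16842 - 4513\right) + R\right) + 4893} = \frac{1}{\left(\left(16842 - 4513\right) - 24234\right) + 4893} = \frac{1}{\left(12329 - 24234\right) + 4893} = \frac{1}{-11905 + 4893} = \frac{1}{-7012} = - \frac{1}{7012}$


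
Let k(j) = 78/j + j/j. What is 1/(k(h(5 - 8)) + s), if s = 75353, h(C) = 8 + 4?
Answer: 2/150721 ≈ 1.3270e-5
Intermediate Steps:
h(C) = 12
k(j) = 1 + 78/j (k(j) = 78/j + 1 = 1 + 78/j)
1/(k(h(5 - 8)) + s) = 1/((78 + 12)/12 + 75353) = 1/((1/12)*90 + 75353) = 1/(15/2 + 75353) = 1/(150721/2) = 2/150721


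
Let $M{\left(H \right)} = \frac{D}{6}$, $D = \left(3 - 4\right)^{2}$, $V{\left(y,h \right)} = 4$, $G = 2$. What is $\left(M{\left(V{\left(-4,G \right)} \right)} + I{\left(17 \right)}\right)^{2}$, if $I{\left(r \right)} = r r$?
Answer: $\frac{3010225}{36} \approx 83617.0$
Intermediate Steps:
$I{\left(r \right)} = r^{2}$
$D = 1$ ($D = \left(-1\right)^{2} = 1$)
$M{\left(H \right)} = \frac{1}{6}$ ($M{\left(H \right)} = 1 \cdot \frac{1}{6} = \frac{1}{6}$)
$\left(M{\left(V{\left(-4,G \right)} \right)} + I{\left(17 \right)}\right)^{2} = \left(\frac{1}{6} + 17^{2}\right)^{2} = \left(\frac{1}{6} + 289\right)^{2} = \left(\frac{1735}{6}\right)^{2} = \frac{3010225}{36}$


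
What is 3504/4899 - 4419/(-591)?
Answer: 2635505/321701 ≈ 8.1924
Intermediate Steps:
3504/4899 - 4419/(-591) = 3504*(1/4899) - 4419*(-1/591) = 1168/1633 + 1473/197 = 2635505/321701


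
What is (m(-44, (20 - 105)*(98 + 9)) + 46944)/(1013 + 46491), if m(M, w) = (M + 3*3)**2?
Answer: 48169/47504 ≈ 1.0140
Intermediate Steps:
m(M, w) = (9 + M)**2 (m(M, w) = (M + 9)**2 = (9 + M)**2)
(m(-44, (20 - 105)*(98 + 9)) + 46944)/(1013 + 46491) = ((9 - 44)**2 + 46944)/(1013 + 46491) = ((-35)**2 + 46944)/47504 = (1225 + 46944)*(1/47504) = 48169*(1/47504) = 48169/47504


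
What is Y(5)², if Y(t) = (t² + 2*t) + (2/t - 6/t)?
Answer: 29241/25 ≈ 1169.6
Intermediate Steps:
Y(t) = t² - 4/t + 2*t (Y(t) = (t² + 2*t) - 4/t = t² - 4/t + 2*t)
Y(5)² = ((-4 + 5²*(2 + 5))/5)² = ((-4 + 25*7)/5)² = ((-4 + 175)/5)² = ((⅕)*171)² = (171/5)² = 29241/25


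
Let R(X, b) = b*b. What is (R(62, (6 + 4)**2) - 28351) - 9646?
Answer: -27997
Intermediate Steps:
R(X, b) = b**2
(R(62, (6 + 4)**2) - 28351) - 9646 = (((6 + 4)**2)**2 - 28351) - 9646 = ((10**2)**2 - 28351) - 9646 = (100**2 - 28351) - 9646 = (10000 - 28351) - 9646 = -18351 - 9646 = -27997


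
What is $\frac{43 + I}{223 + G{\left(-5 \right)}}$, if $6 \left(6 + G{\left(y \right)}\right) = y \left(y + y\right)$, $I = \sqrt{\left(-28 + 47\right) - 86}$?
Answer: $\frac{129}{676} + \frac{3 i \sqrt{67}}{676} \approx 0.19083 + 0.036326 i$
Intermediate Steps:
$I = i \sqrt{67}$ ($I = \sqrt{19 - 86} = \sqrt{-67} = i \sqrt{67} \approx 8.1853 i$)
$G{\left(y \right)} = -6 + \frac{y^{2}}{3}$ ($G{\left(y \right)} = -6 + \frac{y \left(y + y\right)}{6} = -6 + \frac{y 2 y}{6} = -6 + \frac{2 y^{2}}{6} = -6 + \frac{y^{2}}{3}$)
$\frac{43 + I}{223 + G{\left(-5 \right)}} = \frac{43 + i \sqrt{67}}{223 - \left(6 - \frac{\left(-5\right)^{2}}{3}\right)} = \frac{43 + i \sqrt{67}}{223 + \left(-6 + \frac{1}{3} \cdot 25\right)} = \frac{43 + i \sqrt{67}}{223 + \left(-6 + \frac{25}{3}\right)} = \frac{43 + i \sqrt{67}}{223 + \frac{7}{3}} = \frac{43 + i \sqrt{67}}{\frac{676}{3}} = \left(43 + i \sqrt{67}\right) \frac{3}{676} = \frac{129}{676} + \frac{3 i \sqrt{67}}{676}$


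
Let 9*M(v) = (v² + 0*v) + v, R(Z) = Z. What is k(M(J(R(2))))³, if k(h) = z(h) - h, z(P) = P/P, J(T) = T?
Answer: 1/27 ≈ 0.037037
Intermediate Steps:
z(P) = 1
M(v) = v/9 + v²/9 (M(v) = ((v² + 0*v) + v)/9 = ((v² + 0) + v)/9 = (v² + v)/9 = (v + v²)/9 = v/9 + v²/9)
k(h) = 1 - h
k(M(J(R(2))))³ = (1 - 2*(1 + 2)/9)³ = (1 - 2*3/9)³ = (1 - 1*⅔)³ = (1 - ⅔)³ = (⅓)³ = 1/27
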